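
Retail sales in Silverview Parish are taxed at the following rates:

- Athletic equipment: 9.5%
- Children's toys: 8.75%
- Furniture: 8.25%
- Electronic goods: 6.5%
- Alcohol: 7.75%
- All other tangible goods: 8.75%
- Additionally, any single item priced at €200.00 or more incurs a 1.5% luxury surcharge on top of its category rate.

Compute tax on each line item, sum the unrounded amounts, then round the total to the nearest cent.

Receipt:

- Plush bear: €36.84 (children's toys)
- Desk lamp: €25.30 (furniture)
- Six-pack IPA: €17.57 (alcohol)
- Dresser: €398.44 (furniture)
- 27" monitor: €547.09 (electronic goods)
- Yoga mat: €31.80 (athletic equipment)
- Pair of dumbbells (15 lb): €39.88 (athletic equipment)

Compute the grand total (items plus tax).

€1193.02

Plush bear €36.84: children's toys → 8.75% → €3.2235
Desk lamp €25.30: furniture → 8.25% → €2.08725
Six-pack IPA €17.57: alcohol → 7.75% → €1.361675
Dresser €398.44: furniture → 8.25% + 1.5% surcharge = 9.75% → €38.8479
27" monitor €547.09: electronic goods → 6.5% + 1.5% surcharge = 8% → €43.7672
Yoga mat €31.80: athletic equipment → 9.5% → €3.021
Pair of dumbbells (15 lb) €39.88: athletic equipment → 9.5% → €3.7886
Subtotal = €1096.92; unrounded tax = €96.097125 → €96.10; total due = €1193.02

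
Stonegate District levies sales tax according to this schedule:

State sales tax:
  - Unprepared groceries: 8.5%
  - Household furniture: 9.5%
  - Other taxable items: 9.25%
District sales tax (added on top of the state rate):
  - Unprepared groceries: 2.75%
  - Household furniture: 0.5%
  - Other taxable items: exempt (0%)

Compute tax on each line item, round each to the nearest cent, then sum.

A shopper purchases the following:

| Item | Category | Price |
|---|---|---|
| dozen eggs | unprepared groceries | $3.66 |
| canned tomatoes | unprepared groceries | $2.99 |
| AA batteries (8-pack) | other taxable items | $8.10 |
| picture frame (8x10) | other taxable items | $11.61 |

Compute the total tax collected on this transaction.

Dozen eggs $3.66: unprepared groceries → 8.5% + 2.75% district = 11.25% → $0.41
Canned tomatoes $2.99: unprepared groceries → 8.5% + 2.75% district = 11.25% → $0.34
AA batteries (8-pack) $8.10: other taxable items → 9.25% + 0% district = 9.25% → $0.75
Picture frame (8x10) $11.61: other taxable items → 9.25% + 0% district = 9.25% → $1.07
Total tax = $0.41 + $0.34 + $0.75 + $1.07 = $2.57

$2.57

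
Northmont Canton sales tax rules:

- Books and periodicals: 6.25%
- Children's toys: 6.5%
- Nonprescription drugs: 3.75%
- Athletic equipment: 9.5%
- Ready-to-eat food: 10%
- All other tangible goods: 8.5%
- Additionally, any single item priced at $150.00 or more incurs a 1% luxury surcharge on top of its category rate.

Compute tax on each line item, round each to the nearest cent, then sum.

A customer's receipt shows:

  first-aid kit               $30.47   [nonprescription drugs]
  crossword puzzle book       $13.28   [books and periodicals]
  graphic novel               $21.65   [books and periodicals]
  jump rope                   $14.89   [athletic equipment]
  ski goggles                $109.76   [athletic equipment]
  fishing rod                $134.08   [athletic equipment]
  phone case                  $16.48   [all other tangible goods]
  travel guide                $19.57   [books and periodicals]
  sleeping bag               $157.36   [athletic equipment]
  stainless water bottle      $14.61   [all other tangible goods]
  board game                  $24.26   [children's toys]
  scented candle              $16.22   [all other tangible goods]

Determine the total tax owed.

$51.24

First-aid kit $30.47: nonprescription drugs → 3.75% → $1.14
Crossword puzzle book $13.28: books and periodicals → 6.25% → $0.83
Graphic novel $21.65: books and periodicals → 6.25% → $1.35
Jump rope $14.89: athletic equipment → 9.5% → $1.41
Ski goggles $109.76: athletic equipment → 9.5% → $10.43
Fishing rod $134.08: athletic equipment → 9.5% → $12.74
Phone case $16.48: all other tangible goods → 8.5% → $1.40
Travel guide $19.57: books and periodicals → 6.25% → $1.22
Sleeping bag $157.36: athletic equipment → 9.5% + 1% surcharge = 10.5% → $16.52
Stainless water bottle $14.61: all other tangible goods → 8.5% → $1.24
Board game $24.26: children's toys → 6.5% → $1.58
Scented candle $16.22: all other tangible goods → 8.5% → $1.38
Total tax = $1.14 + $0.83 + $1.35 + $1.41 + $10.43 + $12.74 + $1.40 + $1.22 + $16.52 + $1.24 + $1.58 + $1.38 = $51.24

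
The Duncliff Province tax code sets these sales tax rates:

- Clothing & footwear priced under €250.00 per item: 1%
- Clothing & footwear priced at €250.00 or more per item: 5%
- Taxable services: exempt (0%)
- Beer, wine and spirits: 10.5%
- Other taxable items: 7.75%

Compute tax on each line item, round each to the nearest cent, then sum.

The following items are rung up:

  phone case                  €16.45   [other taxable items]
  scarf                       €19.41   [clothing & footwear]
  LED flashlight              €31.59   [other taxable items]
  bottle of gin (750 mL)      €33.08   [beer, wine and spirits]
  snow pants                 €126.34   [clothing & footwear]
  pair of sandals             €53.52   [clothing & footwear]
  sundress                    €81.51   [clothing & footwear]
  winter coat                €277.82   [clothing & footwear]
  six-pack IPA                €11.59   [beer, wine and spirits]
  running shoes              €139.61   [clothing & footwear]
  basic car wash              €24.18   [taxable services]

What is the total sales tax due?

Phone case €16.45: other taxable items → 7.75% → €1.27
Scarf €19.41: clothing & footwear, under €250.00 → 1% → €0.19
LED flashlight €31.59: other taxable items → 7.75% → €2.45
Bottle of gin (750 mL) €33.08: beer, wine and spirits → 10.5% → €3.47
Snow pants €126.34: clothing & footwear, under €250.00 → 1% → €1.26
Pair of sandals €53.52: clothing & footwear, under €250.00 → 1% → €0.54
Sundress €81.51: clothing & footwear, under €250.00 → 1% → €0.82
Winter coat €277.82: clothing & footwear, €250.00 or more → 5% → €13.89
Six-pack IPA €11.59: beer, wine and spirits → 10.5% → €1.22
Running shoes €139.61: clothing & footwear, under €250.00 → 1% → €1.40
Basic car wash €24.18: taxable services → 0% → €0.00
Total tax = €1.27 + €0.19 + €2.45 + €3.47 + €1.26 + €0.54 + €0.82 + €13.89 + €1.22 + €1.40 = €26.51

€26.51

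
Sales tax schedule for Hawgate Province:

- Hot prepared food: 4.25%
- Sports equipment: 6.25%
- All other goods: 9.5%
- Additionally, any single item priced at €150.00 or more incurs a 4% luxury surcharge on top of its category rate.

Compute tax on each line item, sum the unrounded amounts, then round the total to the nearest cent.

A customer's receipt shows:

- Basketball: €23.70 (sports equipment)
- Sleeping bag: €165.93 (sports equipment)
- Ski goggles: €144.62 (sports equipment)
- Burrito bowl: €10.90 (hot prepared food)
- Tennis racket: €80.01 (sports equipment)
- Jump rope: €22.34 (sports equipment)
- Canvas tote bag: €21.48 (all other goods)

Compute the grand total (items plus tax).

€505.41

Basketball €23.70: sports equipment → 6.25% → €1.48125
Sleeping bag €165.93: sports equipment → 6.25% + 4% surcharge = 10.25% → €17.007825
Ski goggles €144.62: sports equipment → 6.25% → €9.03875
Burrito bowl €10.90: hot prepared food → 4.25% → €0.46325
Tennis racket €80.01: sports equipment → 6.25% → €5.000625
Jump rope €22.34: sports equipment → 6.25% → €1.39625
Canvas tote bag €21.48: all other goods → 9.5% → €2.0406
Subtotal = €468.98; unrounded tax = €36.42855 → €36.43; total due = €505.41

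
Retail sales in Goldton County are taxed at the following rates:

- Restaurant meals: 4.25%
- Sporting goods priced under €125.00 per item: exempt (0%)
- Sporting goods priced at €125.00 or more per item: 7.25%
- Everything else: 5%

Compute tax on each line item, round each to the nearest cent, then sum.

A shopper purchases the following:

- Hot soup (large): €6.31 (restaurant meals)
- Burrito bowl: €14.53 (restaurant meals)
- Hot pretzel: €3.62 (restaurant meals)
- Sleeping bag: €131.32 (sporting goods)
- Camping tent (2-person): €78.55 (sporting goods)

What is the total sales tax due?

Hot soup (large) €6.31: restaurant meals → 4.25% → €0.27
Burrito bowl €14.53: restaurant meals → 4.25% → €0.62
Hot pretzel €3.62: restaurant meals → 4.25% → €0.15
Sleeping bag €131.32: sporting goods, €125.00 or more → 7.25% → €9.52
Camping tent (2-person) €78.55: sporting goods, under €125.00 → 0% → €0.00
Total tax = €0.27 + €0.62 + €0.15 + €9.52 = €10.56

€10.56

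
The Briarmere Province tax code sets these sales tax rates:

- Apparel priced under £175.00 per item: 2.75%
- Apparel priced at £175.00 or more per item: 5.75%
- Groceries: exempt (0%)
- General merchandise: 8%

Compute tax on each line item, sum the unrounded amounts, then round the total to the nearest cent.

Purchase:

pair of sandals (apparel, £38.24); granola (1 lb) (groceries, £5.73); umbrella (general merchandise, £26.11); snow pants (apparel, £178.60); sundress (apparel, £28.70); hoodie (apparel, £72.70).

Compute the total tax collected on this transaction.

Pair of sandals £38.24: apparel, under £175.00 → 2.75% → £1.0516
Granola (1 lb) £5.73: groceries → 0% → £0.00
Umbrella £26.11: general merchandise → 8% → £2.0888
Snow pants £178.60: apparel, £175.00 or more → 5.75% → £10.2695
Sundress £28.70: apparel, under £175.00 → 2.75% → £0.78925
Hoodie £72.70: apparel, under £175.00 → 2.75% → £1.99925
Unrounded tax sum = £16.1984 → £16.20

£16.20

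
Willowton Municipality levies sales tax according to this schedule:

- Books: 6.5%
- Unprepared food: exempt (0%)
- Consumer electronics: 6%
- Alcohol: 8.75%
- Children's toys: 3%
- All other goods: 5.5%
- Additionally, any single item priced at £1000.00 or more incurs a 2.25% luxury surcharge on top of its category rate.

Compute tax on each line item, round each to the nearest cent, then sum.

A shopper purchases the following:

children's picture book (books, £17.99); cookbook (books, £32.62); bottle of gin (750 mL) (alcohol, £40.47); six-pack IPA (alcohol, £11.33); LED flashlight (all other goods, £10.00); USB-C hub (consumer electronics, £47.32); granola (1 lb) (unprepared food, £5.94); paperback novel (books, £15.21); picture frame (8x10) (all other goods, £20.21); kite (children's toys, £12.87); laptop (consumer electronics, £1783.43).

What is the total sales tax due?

Children's picture book £17.99: books → 6.5% → £1.17
Cookbook £32.62: books → 6.5% → £2.12
Bottle of gin (750 mL) £40.47: alcohol → 8.75% → £3.54
Six-pack IPA £11.33: alcohol → 8.75% → £0.99
LED flashlight £10.00: all other goods → 5.5% → £0.55
USB-C hub £47.32: consumer electronics → 6% → £2.84
Granola (1 lb) £5.94: unprepared food → 0% → £0.00
Paperback novel £15.21: books → 6.5% → £0.99
Picture frame (8x10) £20.21: all other goods → 5.5% → £1.11
Kite £12.87: children's toys → 3% → £0.39
Laptop £1783.43: consumer electronics → 6% + 2.25% surcharge = 8.25% → £147.13
Total tax = £1.17 + £2.12 + £3.54 + £0.99 + £0.55 + £2.84 + £0.99 + £1.11 + £0.39 + £147.13 = £160.83

£160.83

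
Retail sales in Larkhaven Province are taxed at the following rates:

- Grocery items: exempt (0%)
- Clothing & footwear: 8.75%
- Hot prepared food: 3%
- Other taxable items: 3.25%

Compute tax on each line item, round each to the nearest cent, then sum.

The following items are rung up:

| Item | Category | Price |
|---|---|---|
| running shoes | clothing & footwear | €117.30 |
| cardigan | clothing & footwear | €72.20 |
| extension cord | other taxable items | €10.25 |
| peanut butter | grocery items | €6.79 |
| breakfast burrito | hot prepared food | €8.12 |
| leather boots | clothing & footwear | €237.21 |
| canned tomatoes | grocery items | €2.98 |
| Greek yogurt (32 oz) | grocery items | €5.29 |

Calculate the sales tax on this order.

Running shoes €117.30: clothing & footwear → 8.75% → €10.26
Cardigan €72.20: clothing & footwear → 8.75% → €6.32
Extension cord €10.25: other taxable items → 3.25% → €0.33
Peanut butter €6.79: grocery items → 0% → €0.00
Breakfast burrito €8.12: hot prepared food → 3% → €0.24
Leather boots €237.21: clothing & footwear → 8.75% → €20.76
Canned tomatoes €2.98: grocery items → 0% → €0.00
Greek yogurt (32 oz) €5.29: grocery items → 0% → €0.00
Total tax = €10.26 + €6.32 + €0.33 + €0.24 + €20.76 = €37.91

€37.91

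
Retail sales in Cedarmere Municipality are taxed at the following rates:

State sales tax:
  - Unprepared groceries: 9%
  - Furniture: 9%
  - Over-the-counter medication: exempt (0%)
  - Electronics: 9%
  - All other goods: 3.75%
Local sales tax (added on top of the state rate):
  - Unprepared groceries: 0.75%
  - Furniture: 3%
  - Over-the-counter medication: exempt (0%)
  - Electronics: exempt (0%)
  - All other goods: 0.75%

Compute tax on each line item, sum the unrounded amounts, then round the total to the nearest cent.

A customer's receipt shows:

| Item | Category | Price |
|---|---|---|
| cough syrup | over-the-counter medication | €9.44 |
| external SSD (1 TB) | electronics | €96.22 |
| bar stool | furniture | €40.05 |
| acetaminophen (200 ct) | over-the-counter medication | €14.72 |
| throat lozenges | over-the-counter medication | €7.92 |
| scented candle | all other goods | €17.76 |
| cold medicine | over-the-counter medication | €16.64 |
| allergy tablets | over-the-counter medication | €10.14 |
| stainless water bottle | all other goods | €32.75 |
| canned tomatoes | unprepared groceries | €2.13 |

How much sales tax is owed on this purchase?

Cough syrup €9.44: over-the-counter medication → 0% + 0% local = 0% → €0.00
External SSD (1 TB) €96.22: electronics → 9% + 0% local = 9% → €8.6598
Bar stool €40.05: furniture → 9% + 3% local = 12% → €4.806
Acetaminophen (200 ct) €14.72: over-the-counter medication → 0% + 0% local = 0% → €0.00
Throat lozenges €7.92: over-the-counter medication → 0% + 0% local = 0% → €0.00
Scented candle €17.76: all other goods → 3.75% + 0.75% local = 4.5% → €0.7992
Cold medicine €16.64: over-the-counter medication → 0% + 0% local = 0% → €0.00
Allergy tablets €10.14: over-the-counter medication → 0% + 0% local = 0% → €0.00
Stainless water bottle €32.75: all other goods → 3.75% + 0.75% local = 4.5% → €1.47375
Canned tomatoes €2.13: unprepared groceries → 9% + 0.75% local = 9.75% → €0.207675
Unrounded tax sum = €15.946425 → €15.95

€15.95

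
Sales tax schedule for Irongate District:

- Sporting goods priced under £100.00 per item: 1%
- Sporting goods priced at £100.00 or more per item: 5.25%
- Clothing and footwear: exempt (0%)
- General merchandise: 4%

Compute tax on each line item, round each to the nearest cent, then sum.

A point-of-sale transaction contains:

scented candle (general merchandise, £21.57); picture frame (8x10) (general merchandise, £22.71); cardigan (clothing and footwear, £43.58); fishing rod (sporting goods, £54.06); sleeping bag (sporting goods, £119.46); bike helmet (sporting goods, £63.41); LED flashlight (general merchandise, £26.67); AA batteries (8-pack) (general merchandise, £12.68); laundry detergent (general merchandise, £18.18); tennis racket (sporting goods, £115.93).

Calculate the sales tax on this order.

£17.61

Scented candle £21.57: general merchandise → 4% → £0.86
Picture frame (8x10) £22.71: general merchandise → 4% → £0.91
Cardigan £43.58: clothing and footwear → 0% → £0.00
Fishing rod £54.06: sporting goods, under £100.00 → 1% → £0.54
Sleeping bag £119.46: sporting goods, £100.00 or more → 5.25% → £6.27
Bike helmet £63.41: sporting goods, under £100.00 → 1% → £0.63
LED flashlight £26.67: general merchandise → 4% → £1.07
AA batteries (8-pack) £12.68: general merchandise → 4% → £0.51
Laundry detergent £18.18: general merchandise → 4% → £0.73
Tennis racket £115.93: sporting goods, £100.00 or more → 5.25% → £6.09
Total tax = £0.86 + £0.91 + £0.54 + £6.27 + £0.63 + £1.07 + £0.51 + £0.73 + £6.09 = £17.61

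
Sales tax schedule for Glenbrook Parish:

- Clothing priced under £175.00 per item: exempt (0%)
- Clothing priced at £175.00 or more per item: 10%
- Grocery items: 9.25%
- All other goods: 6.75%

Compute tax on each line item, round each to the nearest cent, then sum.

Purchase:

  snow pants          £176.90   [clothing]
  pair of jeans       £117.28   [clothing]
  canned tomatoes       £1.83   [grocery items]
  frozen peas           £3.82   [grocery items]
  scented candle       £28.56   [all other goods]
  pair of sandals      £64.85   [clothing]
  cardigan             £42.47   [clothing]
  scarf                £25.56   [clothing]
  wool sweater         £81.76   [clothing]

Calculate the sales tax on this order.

Snow pants £176.90: clothing, £175.00 or more → 10% → £17.69
Pair of jeans £117.28: clothing, under £175.00 → 0% → £0.00
Canned tomatoes £1.83: grocery items → 9.25% → £0.17
Frozen peas £3.82: grocery items → 9.25% → £0.35
Scented candle £28.56: all other goods → 6.75% → £1.93
Pair of sandals £64.85: clothing, under £175.00 → 0% → £0.00
Cardigan £42.47: clothing, under £175.00 → 0% → £0.00
Scarf £25.56: clothing, under £175.00 → 0% → £0.00
Wool sweater £81.76: clothing, under £175.00 → 0% → £0.00
Total tax = £17.69 + £0.17 + £0.35 + £1.93 = £20.14

£20.14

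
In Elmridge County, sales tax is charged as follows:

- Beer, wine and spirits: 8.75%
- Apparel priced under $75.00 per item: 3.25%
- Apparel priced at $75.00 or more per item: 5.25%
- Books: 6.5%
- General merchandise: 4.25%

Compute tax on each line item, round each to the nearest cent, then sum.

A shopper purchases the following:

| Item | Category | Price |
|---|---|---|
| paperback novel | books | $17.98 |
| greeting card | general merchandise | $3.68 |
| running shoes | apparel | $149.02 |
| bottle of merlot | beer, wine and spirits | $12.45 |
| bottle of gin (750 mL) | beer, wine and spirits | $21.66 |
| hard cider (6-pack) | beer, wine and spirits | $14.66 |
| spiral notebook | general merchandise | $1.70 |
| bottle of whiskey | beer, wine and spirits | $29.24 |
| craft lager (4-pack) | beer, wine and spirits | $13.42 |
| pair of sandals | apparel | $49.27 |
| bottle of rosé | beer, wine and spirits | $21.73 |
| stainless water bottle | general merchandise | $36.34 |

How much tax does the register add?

Paperback novel $17.98: books → 6.5% → $1.17
Greeting card $3.68: general merchandise → 4.25% → $0.16
Running shoes $149.02: apparel, $75.00 or more → 5.25% → $7.82
Bottle of merlot $12.45: beer, wine and spirits → 8.75% → $1.09
Bottle of gin (750 mL) $21.66: beer, wine and spirits → 8.75% → $1.90
Hard cider (6-pack) $14.66: beer, wine and spirits → 8.75% → $1.28
Spiral notebook $1.70: general merchandise → 4.25% → $0.07
Bottle of whiskey $29.24: beer, wine and spirits → 8.75% → $2.56
Craft lager (4-pack) $13.42: beer, wine and spirits → 8.75% → $1.17
Pair of sandals $49.27: apparel, under $75.00 → 3.25% → $1.60
Bottle of rosé $21.73: beer, wine and spirits → 8.75% → $1.90
Stainless water bottle $36.34: general merchandise → 4.25% → $1.54
Total tax = $1.17 + $0.16 + $7.82 + $1.09 + $1.90 + $1.28 + $0.07 + $2.56 + $1.17 + $1.60 + $1.90 + $1.54 = $22.26

$22.26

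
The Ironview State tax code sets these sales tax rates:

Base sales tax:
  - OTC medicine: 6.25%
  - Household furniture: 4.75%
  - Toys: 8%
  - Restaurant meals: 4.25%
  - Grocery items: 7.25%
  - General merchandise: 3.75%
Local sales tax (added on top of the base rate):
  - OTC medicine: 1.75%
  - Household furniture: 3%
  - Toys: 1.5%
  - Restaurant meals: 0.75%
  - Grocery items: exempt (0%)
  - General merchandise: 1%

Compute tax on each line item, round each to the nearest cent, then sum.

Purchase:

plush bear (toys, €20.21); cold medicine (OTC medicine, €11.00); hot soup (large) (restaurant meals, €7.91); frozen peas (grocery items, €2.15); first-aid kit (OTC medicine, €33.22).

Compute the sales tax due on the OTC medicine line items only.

€3.54

Cold medicine €11.00: OTC medicine → 6.25% + 1.75% local = 8% → €0.88
First-aid kit €33.22: OTC medicine → 6.25% + 1.75% local = 8% → €2.66
Tax on OTC medicine = €0.88 + €2.66 = €3.54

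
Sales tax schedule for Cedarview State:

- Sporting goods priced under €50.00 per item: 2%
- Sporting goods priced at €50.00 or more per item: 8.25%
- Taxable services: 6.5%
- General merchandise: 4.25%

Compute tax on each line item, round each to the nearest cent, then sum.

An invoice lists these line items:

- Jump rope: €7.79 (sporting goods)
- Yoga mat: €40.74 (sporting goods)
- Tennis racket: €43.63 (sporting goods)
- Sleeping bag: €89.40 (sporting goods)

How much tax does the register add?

Jump rope €7.79: sporting goods, under €50.00 → 2% → €0.16
Yoga mat €40.74: sporting goods, under €50.00 → 2% → €0.81
Tennis racket €43.63: sporting goods, under €50.00 → 2% → €0.87
Sleeping bag €89.40: sporting goods, €50.00 or more → 8.25% → €7.38
Total tax = €0.16 + €0.81 + €0.87 + €7.38 = €9.22

€9.22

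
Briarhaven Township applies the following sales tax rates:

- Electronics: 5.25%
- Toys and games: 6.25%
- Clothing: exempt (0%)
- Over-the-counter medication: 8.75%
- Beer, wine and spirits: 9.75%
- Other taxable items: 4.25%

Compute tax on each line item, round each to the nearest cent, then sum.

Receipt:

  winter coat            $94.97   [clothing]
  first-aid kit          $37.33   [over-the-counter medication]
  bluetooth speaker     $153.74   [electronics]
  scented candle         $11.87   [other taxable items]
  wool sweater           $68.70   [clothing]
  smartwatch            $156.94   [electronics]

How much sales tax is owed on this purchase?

$20.08

Winter coat $94.97: clothing → 0% → $0.00
First-aid kit $37.33: over-the-counter medication → 8.75% → $3.27
Bluetooth speaker $153.74: electronics → 5.25% → $8.07
Scented candle $11.87: other taxable items → 4.25% → $0.50
Wool sweater $68.70: clothing → 0% → $0.00
Smartwatch $156.94: electronics → 5.25% → $8.24
Total tax = $3.27 + $8.07 + $0.50 + $8.24 = $20.08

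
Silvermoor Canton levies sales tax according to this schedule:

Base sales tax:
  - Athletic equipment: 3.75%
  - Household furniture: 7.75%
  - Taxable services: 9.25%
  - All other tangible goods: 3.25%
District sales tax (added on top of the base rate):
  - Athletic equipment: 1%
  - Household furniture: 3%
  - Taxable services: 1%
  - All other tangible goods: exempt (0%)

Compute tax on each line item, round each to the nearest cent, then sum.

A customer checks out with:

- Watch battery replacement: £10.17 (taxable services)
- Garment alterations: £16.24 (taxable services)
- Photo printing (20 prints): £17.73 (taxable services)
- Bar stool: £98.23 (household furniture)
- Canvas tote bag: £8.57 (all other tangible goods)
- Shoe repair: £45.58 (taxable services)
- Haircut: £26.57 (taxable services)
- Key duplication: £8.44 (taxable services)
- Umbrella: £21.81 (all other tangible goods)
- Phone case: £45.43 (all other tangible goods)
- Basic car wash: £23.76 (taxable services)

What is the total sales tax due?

Watch battery replacement £10.17: taxable services → 9.25% + 1% district = 10.25% → £1.04
Garment alterations £16.24: taxable services → 9.25% + 1% district = 10.25% → £1.66
Photo printing (20 prints) £17.73: taxable services → 9.25% + 1% district = 10.25% → £1.82
Bar stool £98.23: household furniture → 7.75% + 3% district = 10.75% → £10.56
Canvas tote bag £8.57: all other tangible goods → 3.25% + 0% district = 3.25% → £0.28
Shoe repair £45.58: taxable services → 9.25% + 1% district = 10.25% → £4.67
Haircut £26.57: taxable services → 9.25% + 1% district = 10.25% → £2.72
Key duplication £8.44: taxable services → 9.25% + 1% district = 10.25% → £0.87
Umbrella £21.81: all other tangible goods → 3.25% + 0% district = 3.25% → £0.71
Phone case £45.43: all other tangible goods → 3.25% + 0% district = 3.25% → £1.48
Basic car wash £23.76: taxable services → 9.25% + 1% district = 10.25% → £2.44
Total tax = £1.04 + £1.66 + £1.82 + £10.56 + £0.28 + £4.67 + £2.72 + £0.87 + £0.71 + £1.48 + £2.44 = £28.25

£28.25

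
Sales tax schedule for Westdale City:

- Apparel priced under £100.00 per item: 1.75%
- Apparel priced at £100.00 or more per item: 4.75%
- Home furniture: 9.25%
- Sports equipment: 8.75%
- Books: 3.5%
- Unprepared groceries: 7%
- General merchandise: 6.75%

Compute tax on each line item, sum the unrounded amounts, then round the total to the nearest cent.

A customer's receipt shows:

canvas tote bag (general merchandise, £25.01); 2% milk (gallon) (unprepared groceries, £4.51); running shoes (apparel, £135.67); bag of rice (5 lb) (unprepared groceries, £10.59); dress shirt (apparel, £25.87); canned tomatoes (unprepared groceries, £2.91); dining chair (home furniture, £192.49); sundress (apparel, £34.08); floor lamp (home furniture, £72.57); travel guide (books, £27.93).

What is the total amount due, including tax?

Canvas tote bag £25.01: general merchandise → 6.75% → £1.688175
2% milk (gallon) £4.51: unprepared groceries → 7% → £0.3157
Running shoes £135.67: apparel, £100.00 or more → 4.75% → £6.444325
Bag of rice (5 lb) £10.59: unprepared groceries → 7% → £0.7413
Dress shirt £25.87: apparel, under £100.00 → 1.75% → £0.452725
Canned tomatoes £2.91: unprepared groceries → 7% → £0.2037
Dining chair £192.49: home furniture → 9.25% → £17.805325
Sundress £34.08: apparel, under £100.00 → 1.75% → £0.5964
Floor lamp £72.57: home furniture → 9.25% → £6.712725
Travel guide £27.93: books → 3.5% → £0.97755
Subtotal = £531.63; unrounded tax = £35.937925 → £35.94; total due = £567.57

£567.57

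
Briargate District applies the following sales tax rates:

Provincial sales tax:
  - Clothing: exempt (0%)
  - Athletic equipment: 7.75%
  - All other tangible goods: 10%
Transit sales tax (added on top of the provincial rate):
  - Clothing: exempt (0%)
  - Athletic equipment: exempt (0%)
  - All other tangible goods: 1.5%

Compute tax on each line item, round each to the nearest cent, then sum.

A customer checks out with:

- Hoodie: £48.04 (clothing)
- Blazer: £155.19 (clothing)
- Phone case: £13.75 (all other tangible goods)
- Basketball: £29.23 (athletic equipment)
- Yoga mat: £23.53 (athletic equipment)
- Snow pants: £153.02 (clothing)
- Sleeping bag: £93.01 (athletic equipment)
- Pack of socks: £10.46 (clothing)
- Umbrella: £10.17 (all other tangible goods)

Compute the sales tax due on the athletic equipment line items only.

£11.30

Basketball £29.23: athletic equipment → 7.75% + 0% transit = 7.75% → £2.27
Yoga mat £23.53: athletic equipment → 7.75% + 0% transit = 7.75% → £1.82
Sleeping bag £93.01: athletic equipment → 7.75% + 0% transit = 7.75% → £7.21
Tax on athletic equipment = £2.27 + £1.82 + £7.21 = £11.30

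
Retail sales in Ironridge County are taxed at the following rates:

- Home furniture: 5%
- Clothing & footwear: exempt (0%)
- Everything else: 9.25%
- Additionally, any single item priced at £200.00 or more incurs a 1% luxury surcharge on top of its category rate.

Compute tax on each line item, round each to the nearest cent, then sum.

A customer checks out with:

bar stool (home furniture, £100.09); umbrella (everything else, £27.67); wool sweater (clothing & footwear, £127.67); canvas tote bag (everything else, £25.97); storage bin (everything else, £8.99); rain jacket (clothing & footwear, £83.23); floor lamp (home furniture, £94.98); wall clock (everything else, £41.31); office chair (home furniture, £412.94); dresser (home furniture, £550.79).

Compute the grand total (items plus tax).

£1550.83

Bar stool £100.09: home furniture → 5% → £5.00
Umbrella £27.67: everything else → 9.25% → £2.56
Wool sweater £127.67: clothing & footwear → 0% → £0.00
Canvas tote bag £25.97: everything else → 9.25% → £2.40
Storage bin £8.99: everything else → 9.25% → £0.83
Rain jacket £83.23: clothing & footwear → 0% → £0.00
Floor lamp £94.98: home furniture → 5% → £4.75
Wall clock £41.31: everything else → 9.25% → £3.82
Office chair £412.94: home furniture → 5% + 1% surcharge = 6% → £24.78
Dresser £550.79: home furniture → 5% + 1% surcharge = 6% → £33.05
Subtotal = £1473.64; tax = £77.19; total due = £1550.83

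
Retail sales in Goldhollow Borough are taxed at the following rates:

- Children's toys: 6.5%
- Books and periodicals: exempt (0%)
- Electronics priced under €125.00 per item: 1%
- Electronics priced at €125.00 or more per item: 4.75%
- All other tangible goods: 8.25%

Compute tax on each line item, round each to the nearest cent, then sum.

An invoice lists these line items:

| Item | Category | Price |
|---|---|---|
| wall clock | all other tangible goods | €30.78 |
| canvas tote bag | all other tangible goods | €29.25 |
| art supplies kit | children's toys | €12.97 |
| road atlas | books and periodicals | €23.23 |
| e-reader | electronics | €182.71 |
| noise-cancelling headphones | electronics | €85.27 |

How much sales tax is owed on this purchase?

€15.32

Wall clock €30.78: all other tangible goods → 8.25% → €2.54
Canvas tote bag €29.25: all other tangible goods → 8.25% → €2.41
Art supplies kit €12.97: children's toys → 6.5% → €0.84
Road atlas €23.23: books and periodicals → 0% → €0.00
E-reader €182.71: electronics, €125.00 or more → 4.75% → €8.68
Noise-cancelling headphones €85.27: electronics, under €125.00 → 1% → €0.85
Total tax = €2.54 + €2.41 + €0.84 + €8.68 + €0.85 = €15.32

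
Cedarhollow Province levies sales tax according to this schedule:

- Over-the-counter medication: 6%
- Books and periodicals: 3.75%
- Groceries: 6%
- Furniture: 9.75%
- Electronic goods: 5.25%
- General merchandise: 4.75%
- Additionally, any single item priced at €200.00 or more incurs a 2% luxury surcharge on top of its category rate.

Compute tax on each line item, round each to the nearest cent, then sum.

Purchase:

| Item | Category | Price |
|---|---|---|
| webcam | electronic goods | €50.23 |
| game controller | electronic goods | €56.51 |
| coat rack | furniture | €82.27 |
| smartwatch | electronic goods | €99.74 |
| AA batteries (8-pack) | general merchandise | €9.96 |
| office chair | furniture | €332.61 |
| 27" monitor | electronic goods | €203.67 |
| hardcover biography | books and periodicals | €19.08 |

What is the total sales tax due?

Webcam €50.23: electronic goods → 5.25% → €2.64
Game controller €56.51: electronic goods → 5.25% → €2.97
Coat rack €82.27: furniture → 9.75% → €8.02
Smartwatch €99.74: electronic goods → 5.25% → €5.24
AA batteries (8-pack) €9.96: general merchandise → 4.75% → €0.47
Office chair €332.61: furniture → 9.75% + 2% surcharge = 11.75% → €39.08
27" monitor €203.67: electronic goods → 5.25% + 2% surcharge = 7.25% → €14.77
Hardcover biography €19.08: books and periodicals → 3.75% → €0.72
Total tax = €2.64 + €2.97 + €8.02 + €5.24 + €0.47 + €39.08 + €14.77 + €0.72 = €73.91

€73.91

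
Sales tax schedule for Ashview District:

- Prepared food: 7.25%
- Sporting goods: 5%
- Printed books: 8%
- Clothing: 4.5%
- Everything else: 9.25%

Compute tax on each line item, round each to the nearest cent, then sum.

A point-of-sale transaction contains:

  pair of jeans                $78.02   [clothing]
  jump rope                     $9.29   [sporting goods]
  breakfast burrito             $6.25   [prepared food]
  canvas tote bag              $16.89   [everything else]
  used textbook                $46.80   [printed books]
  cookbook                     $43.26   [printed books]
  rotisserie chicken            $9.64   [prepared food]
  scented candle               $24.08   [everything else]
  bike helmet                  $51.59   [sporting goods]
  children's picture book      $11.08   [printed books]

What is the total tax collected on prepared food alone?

Breakfast burrito $6.25: prepared food → 7.25% → $0.45
Rotisserie chicken $9.64: prepared food → 7.25% → $0.70
Tax on prepared food = $0.45 + $0.70 = $1.15

$1.15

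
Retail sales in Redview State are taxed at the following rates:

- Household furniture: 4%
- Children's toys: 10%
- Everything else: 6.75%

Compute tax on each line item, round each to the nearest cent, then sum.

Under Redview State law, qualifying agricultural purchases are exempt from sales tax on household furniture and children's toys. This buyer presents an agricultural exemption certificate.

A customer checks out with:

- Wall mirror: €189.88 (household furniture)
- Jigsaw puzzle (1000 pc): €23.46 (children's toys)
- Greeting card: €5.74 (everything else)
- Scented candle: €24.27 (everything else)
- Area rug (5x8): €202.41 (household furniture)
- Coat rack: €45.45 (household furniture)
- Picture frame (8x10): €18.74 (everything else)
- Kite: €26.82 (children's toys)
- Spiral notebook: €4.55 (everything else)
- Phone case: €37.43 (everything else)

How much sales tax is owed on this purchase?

€6.13

Wall mirror €189.88: household furniture, buyer-exempt → 0% → €0.00
Jigsaw puzzle (1000 pc) €23.46: children's toys, buyer-exempt → 0% → €0.00
Greeting card €5.74: everything else → 6.75% → €0.39
Scented candle €24.27: everything else → 6.75% → €1.64
Area rug (5x8) €202.41: household furniture, buyer-exempt → 0% → €0.00
Coat rack €45.45: household furniture, buyer-exempt → 0% → €0.00
Picture frame (8x10) €18.74: everything else → 6.75% → €1.26
Kite €26.82: children's toys, buyer-exempt → 0% → €0.00
Spiral notebook €4.55: everything else → 6.75% → €0.31
Phone case €37.43: everything else → 6.75% → €2.53
Total tax = €0.39 + €1.64 + €1.26 + €0.31 + €2.53 = €6.13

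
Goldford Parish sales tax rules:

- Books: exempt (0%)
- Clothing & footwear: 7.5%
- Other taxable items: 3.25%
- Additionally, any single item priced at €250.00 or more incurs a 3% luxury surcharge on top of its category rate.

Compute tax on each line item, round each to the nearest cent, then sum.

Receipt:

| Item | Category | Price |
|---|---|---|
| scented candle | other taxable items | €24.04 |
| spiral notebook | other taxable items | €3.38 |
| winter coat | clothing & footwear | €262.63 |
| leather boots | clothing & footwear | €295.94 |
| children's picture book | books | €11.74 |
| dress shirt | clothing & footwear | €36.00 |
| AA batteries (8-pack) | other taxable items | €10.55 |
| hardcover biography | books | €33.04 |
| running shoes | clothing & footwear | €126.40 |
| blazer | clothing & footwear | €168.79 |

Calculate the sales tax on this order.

Scented candle €24.04: other taxable items → 3.25% → €0.78
Spiral notebook €3.38: other taxable items → 3.25% → €0.11
Winter coat €262.63: clothing & footwear → 7.5% + 3% surcharge = 10.5% → €27.58
Leather boots €295.94: clothing & footwear → 7.5% + 3% surcharge = 10.5% → €31.07
Children's picture book €11.74: books → 0% → €0.00
Dress shirt €36.00: clothing & footwear → 7.5% → €2.70
AA batteries (8-pack) €10.55: other taxable items → 3.25% → €0.34
Hardcover biography €33.04: books → 0% → €0.00
Running shoes €126.40: clothing & footwear → 7.5% → €9.48
Blazer €168.79: clothing & footwear → 7.5% → €12.66
Total tax = €0.78 + €0.11 + €27.58 + €31.07 + €2.70 + €0.34 + €9.48 + €12.66 = €84.72

€84.72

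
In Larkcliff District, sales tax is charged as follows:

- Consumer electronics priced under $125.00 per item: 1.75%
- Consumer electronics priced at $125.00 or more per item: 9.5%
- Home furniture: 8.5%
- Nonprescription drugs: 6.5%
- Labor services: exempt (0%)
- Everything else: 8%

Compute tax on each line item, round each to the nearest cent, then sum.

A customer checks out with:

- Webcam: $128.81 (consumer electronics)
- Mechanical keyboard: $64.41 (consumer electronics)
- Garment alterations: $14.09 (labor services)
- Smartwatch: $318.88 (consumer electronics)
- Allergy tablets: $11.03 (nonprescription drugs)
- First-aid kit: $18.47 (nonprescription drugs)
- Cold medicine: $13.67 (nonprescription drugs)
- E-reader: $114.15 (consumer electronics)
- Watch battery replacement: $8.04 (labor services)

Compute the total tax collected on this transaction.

Webcam $128.81: consumer electronics, $125.00 or more → 9.5% → $12.24
Mechanical keyboard $64.41: consumer electronics, under $125.00 → 1.75% → $1.13
Garment alterations $14.09: labor services → 0% → $0.00
Smartwatch $318.88: consumer electronics, $125.00 or more → 9.5% → $30.29
Allergy tablets $11.03: nonprescription drugs → 6.5% → $0.72
First-aid kit $18.47: nonprescription drugs → 6.5% → $1.20
Cold medicine $13.67: nonprescription drugs → 6.5% → $0.89
E-reader $114.15: consumer electronics, under $125.00 → 1.75% → $2.00
Watch battery replacement $8.04: labor services → 0% → $0.00
Total tax = $12.24 + $1.13 + $30.29 + $0.72 + $1.20 + $0.89 + $2.00 = $48.47

$48.47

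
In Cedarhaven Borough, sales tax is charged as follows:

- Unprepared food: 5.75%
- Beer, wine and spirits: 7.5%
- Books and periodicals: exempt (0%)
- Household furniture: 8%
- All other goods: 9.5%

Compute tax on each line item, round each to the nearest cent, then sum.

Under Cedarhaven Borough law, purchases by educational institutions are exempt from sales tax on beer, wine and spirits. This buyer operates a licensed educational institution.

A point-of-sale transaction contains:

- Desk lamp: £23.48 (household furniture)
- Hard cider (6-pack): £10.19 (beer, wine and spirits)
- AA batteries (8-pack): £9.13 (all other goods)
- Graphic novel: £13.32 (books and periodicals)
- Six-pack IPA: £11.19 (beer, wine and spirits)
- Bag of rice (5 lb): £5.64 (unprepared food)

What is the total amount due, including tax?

Desk lamp £23.48: household furniture → 8% → £1.88
Hard cider (6-pack) £10.19: beer, wine and spirits, buyer-exempt → 0% → £0.00
AA batteries (8-pack) £9.13: all other goods → 9.5% → £0.87
Graphic novel £13.32: books and periodicals → 0% → £0.00
Six-pack IPA £11.19: beer, wine and spirits, buyer-exempt → 0% → £0.00
Bag of rice (5 lb) £5.64: unprepared food → 5.75% → £0.32
Subtotal = £72.95; tax = £3.07; total due = £76.02

£76.02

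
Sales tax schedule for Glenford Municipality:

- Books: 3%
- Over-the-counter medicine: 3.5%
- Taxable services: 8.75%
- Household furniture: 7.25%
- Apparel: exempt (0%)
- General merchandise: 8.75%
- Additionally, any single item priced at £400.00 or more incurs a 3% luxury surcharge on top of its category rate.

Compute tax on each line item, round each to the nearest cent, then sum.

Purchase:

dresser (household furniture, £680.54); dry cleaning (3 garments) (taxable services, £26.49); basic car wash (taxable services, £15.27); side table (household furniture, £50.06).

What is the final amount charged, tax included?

Dresser £680.54: household furniture → 7.25% + 3% surcharge = 10.25% → £69.76
Dry cleaning (3 garments) £26.49: taxable services → 8.75% → £2.32
Basic car wash £15.27: taxable services → 8.75% → £1.34
Side table £50.06: household furniture → 7.25% → £3.63
Subtotal = £772.36; tax = £77.05; total due = £849.41

£849.41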